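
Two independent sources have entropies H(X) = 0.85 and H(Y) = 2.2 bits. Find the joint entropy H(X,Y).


For independent variables, H(X,Y) = H(X) + H(Y) = 0.85 + 2.2 = 3.05

3.05 bits


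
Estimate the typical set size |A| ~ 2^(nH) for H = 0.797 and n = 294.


log2|A_typical| = nH = 294 * 0.797 = 234.318, so |A_typical| ~ 2^234.318 = 3.441e+70

3.441e+70


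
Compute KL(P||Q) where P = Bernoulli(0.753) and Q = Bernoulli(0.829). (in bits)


KL = p*log2(p/q) + (1-p)*log2((1-p)/(1-q)) = 0.753*log2(0.753/0.829) + 0.247*log2(0.247/0.171) = 0.0266

0.0266 bits


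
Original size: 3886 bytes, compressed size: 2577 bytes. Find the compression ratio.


Ratio = original / compressed = 3886 / 2577 = 1.508

1.508


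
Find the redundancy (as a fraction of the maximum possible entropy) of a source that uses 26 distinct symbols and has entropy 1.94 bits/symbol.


H_max = log2(K) = log2(26) = 4.7004 bits/symbol. Redundancy = 1 - H/H_max = 1 - 1.94/4.7004 = 1 - 0.4127 = 0.5873

0.5873


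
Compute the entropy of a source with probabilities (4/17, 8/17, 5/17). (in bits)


H = -sum(p_i * log2(p_i)). Terms: -(4/17)*log2(4/17) = 0.491168; -(8/17)*log2(8/17) = 0.511747; -(5/17)*log2(5/17) = 0.519275. H = 0.491168 + 0.511747 + 0.519275 = 1.5222

1.5222 bits


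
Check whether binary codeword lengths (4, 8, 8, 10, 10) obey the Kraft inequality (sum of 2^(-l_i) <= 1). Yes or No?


Kraft sum = sum(2^(-l_i)) = 0.0723, need <= 1. Result: satisfied (a binary prefix-free code with these lengths exists)

Yes


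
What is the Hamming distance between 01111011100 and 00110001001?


Count differing positions: . ^ . . ^ . ^ . ^ . ^ = 5 differences

5


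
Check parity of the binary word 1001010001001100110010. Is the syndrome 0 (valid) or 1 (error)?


Syndrome = XOR of all bits = 1 XOR 0 XOR 0 XOR 1 XOR 0 XOR 1 XOR 0 XOR 0 XOR 0 XOR 1 XOR 0 XOR 0 XOR 1 XOR 1 XOR 0 XOR 0 XOR 1 XOR 1 XOR 0 XOR 0 XOR 1 XOR 0 = 1

1


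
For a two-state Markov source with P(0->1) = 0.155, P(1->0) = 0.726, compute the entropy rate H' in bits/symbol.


Stationary distribution: pi_0 = p10/(p01+p10) = 0.8241, pi_1 = 0.1759. Entropy rate H' = pi_0*H(p01) + pi_1*H(p10) = 0.8241*0.6222 + 0.1759*0.8471 = 0.6618

0.6618 bits/symbol


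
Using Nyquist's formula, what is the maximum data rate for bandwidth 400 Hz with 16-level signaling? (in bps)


Rate = 2 * B * log2(M) = 2 * 400 * 4.0 = 3200.0

3200.0 bps


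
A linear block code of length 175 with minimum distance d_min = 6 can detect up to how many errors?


Detection capability = d_min - 1 = 6 - 1 = 5

5 errors


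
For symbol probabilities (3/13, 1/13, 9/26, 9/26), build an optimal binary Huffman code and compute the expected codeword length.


Huffman construction (repeatedly merge the two least-probable nodes; each merge adds 1 bit to every symbol beneath it): 1/13 + 3/13 = 4/13; 4/13 + 9/26 = 17/26; 9/26 + 17/26 = 1. Resulting codeword lengths (in the order the probabilities were given): (3, 3, 2, 1). L_avg = sum(p_i * l_i) = 3/13*3 + 1/13*3 + 9/26*2 + 9/26*1 = 51/26 = 1.9615

1.9615 bits


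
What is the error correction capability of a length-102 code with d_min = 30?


Correction capability = floor((d-1)/2) = floor((30-1)/2) = 14

14 errors


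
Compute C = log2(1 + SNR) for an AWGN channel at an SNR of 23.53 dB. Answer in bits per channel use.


SNR_linear = 10^(23.53/10) = 225.4239; C = log2(1 + SNR_linear) = log2(1 + 225.4239) = 7.8229

7.8229 bits/channel use


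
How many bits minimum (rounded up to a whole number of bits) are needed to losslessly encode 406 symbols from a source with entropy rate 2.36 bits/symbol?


Minimum bits >= n * H = 406 * 2.36 = 958.16, rounded up to a whole number of bits = 959

959 bits


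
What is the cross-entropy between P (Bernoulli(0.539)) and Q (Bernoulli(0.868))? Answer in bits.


H(P,Q) = -p*log2(q) - (1-p)*log2(1-q). -0.539*log2(0.868) = 0.110082; -0.461*log2(0.132) = 1.346761. H(P,Q) = 0.110082 + 1.346761 = 1.4568

1.4568 bits


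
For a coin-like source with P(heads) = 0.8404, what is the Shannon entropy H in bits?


H = -p*log2(p) - (1-p)*log2(1-p). -0.8404*log2(0.8404) = 0.210816; -0.1596*log2(0.1596) = 0.422536. H = 0.210816 + 0.422536 = 0.6334

0.6334 bits


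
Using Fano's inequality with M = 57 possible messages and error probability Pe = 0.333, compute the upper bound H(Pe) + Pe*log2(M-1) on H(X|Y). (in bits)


H(Pe) = -Pe*log2(Pe) - (1-Pe)*log2(1-Pe) = -0.333*log2(0.333) - 0.667*log2(0.667) = 0.528273 + 0.389689 = 0.918. Pe*log2(M-1) = 0.333*log2(56) = 1.933849. Bound = H(Pe) + Pe*log2(M-1) = 0.528273 + 0.389689 + 1.933849 = 2.8518

2.8518 bits


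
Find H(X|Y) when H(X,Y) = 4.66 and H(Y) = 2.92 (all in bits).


H(X|Y) = H(X,Y) - H(Y) = 4.66 - 2.92 = 1.74

1.74 bits


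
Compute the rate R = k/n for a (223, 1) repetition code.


Rate = k/n = 1/223

1/223


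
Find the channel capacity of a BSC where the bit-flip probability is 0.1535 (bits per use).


H(p) = -p*log2(p) - (1-p)*log2(1-p) = -0.1535*log2(0.1535) - 0.8465*log2(0.8465) = 0.415016 + 0.203514 = 0.6185. C = 1 - H(p) = 1 - 0.6185 = 0.3815

0.3815 bits


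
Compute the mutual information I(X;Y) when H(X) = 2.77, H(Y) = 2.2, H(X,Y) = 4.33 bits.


I(X;Y) = H(X) + H(Y) - H(X,Y) = 2.77 + 2.2 - 4.33 = 0.64

0.64 bits


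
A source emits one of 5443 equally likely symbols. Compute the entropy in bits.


H = log2(n) = log2(5443) = 12.4102

12.4102 bits


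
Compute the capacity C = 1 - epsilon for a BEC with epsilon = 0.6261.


C = 1 - epsilon = 1 - 0.6261 = 0.3739

0.3739 bits


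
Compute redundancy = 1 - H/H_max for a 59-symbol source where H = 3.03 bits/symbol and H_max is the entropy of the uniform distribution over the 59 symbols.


H_max = log2(K) = log2(59) = 5.8826 bits/symbol. Redundancy = 1 - H/H_max = 1 - 3.03/5.8826 = 1 - 0.5151 = 0.4849

0.4849


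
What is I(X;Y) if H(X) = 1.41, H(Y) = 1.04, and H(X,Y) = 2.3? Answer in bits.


I(X;Y) = H(X) + H(Y) - H(X,Y) = 1.41 + 1.04 - 2.3 = 0.15

0.15 bits


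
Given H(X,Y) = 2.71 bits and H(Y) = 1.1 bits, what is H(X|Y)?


H(X|Y) = H(X,Y) - H(Y) = 2.71 - 1.1 = 1.61

1.61 bits


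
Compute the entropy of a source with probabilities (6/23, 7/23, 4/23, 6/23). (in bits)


H = -sum(p_i * log2(p_i)). Terms: -(6/23)*log2(6/23) = 0.505722; -(7/23)*log2(7/23) = 0.522324; -(4/23)*log2(4/23) = 0.438880; -(6/23)*log2(6/23) = 0.505722. H = 0.505722 + 0.522324 + 0.438880 + 0.505722 = 1.9726

1.9726 bits


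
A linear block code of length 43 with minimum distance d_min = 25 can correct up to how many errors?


Correction capability = floor((d-1)/2) = floor((25-1)/2) = 12

12 errors


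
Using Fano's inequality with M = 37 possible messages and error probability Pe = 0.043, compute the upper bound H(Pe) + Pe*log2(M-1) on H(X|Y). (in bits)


H(Pe) = -Pe*log2(Pe) - (1-Pe)*log2(1-Pe) = -0.043*log2(0.043) - 0.957*log2(0.957) = 0.195199 + 0.060683 = 0.2559. Pe*log2(M-1) = 0.043*log2(36) = 0.222307. Bound = H(Pe) + Pe*log2(M-1) = 0.195199 + 0.060683 + 0.222307 = 0.4782

0.4782 bits


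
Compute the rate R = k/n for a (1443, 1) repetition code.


Rate = k/n = 1/1443

1/1443


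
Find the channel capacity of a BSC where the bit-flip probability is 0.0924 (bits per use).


H(p) = -p*log2(p) - (1-p)*log2(1-p) = -0.0924*log2(0.0924) - 0.9076*log2(0.9076) = 0.317483 + 0.126947 = 0.4444. C = 1 - H(p) = 1 - 0.4444 = 0.5556

0.5556 bits


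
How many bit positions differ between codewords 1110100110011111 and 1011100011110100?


Count differing positions: . ^ . ^ . . . ^ . ^ ^ . ^ . ^ ^ = 8 differences

8


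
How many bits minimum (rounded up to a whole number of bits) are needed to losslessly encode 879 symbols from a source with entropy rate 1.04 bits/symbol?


Minimum bits >= n * H = 879 * 1.04 = 914.16, rounded up to a whole number of bits = 915

915 bits


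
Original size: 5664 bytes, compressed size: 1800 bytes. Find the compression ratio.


Ratio = original / compressed = 5664 / 1800 = 3.1467

3.1467


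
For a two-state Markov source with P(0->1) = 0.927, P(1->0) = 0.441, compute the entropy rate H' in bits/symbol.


Stationary distribution: pi_0 = p10/(p01+p10) = 0.3224, pi_1 = 0.6776. Entropy rate H' = pi_0*H(p01) + pi_1*H(p10) = 0.3224*0.377 + 0.6776*0.9899 = 0.7923

0.7923 bits/symbol


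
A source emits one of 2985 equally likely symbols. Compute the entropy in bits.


H = log2(n) = log2(2985) = 11.5435

11.5435 bits


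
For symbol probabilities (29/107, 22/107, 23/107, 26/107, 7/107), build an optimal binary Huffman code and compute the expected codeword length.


Huffman construction (repeatedly merge the two least-probable nodes; each merge adds 1 bit to every symbol beneath it): 7/107 + 22/107 = 29/107; 23/107 + 26/107 = 49/107; 29/107 + 29/107 = 58/107; 49/107 + 58/107 = 1. Resulting codeword lengths (in the order the probabilities were given): (2, 3, 2, 2, 3). L_avg = sum(p_i * l_i) = 29/107*2 + 22/107*3 + 23/107*2 + 26/107*2 + 7/107*3 = 243/107 = 2.271

2.271 bits


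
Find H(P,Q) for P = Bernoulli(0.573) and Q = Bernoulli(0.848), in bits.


H(P,Q) = -p*log2(q) - (1-p)*log2(1-q). -0.573*log2(0.848) = 0.136296; -0.427*log2(0.152) = 1.160525. H(P,Q) = 0.136296 + 1.160525 = 1.2968

1.2968 bits


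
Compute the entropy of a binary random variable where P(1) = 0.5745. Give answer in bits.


H = -p*log2(p) - (1-p)*log2(1-p). -0.5745*log2(0.5745) = 0.459382; -0.4255*log2(0.4255) = 0.524543. H = 0.459382 + 0.524543 = 0.9839

0.9839 bits


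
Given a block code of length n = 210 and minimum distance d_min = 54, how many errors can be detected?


Detection capability = d_min - 1 = 54 - 1 = 53

53 errors


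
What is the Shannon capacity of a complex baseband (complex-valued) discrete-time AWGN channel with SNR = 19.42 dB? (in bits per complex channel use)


SNR_linear = 10^(19.42/10) = 87.4984; C = log2(1 + SNR_linear) = log2(1 + 87.4984) = 6.4676

6.4676 bits/channel use


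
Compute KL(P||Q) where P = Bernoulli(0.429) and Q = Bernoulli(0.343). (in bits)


KL = p*log2(p/q) + (1-p)*log2((1-p)/(1-q)) = 0.429*log2(0.429/0.343) + 0.571*log2(0.571/0.657) = 0.0229

0.0229 bits


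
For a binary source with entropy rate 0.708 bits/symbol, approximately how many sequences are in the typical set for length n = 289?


log2|A_typical| = nH = 289 * 0.708 = 204.612, so |A_typical| ~ 2^204.612 = 3.930e+61

3.930e+61


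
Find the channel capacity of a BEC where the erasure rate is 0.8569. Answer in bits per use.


C = 1 - epsilon = 1 - 0.8569 = 0.1431

0.1431 bits


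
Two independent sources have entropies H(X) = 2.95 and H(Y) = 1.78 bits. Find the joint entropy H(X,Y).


For independent variables, H(X,Y) = H(X) + H(Y) = 2.95 + 1.78 = 4.73

4.73 bits


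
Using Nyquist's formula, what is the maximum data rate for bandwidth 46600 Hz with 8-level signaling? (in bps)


Rate = 2 * B * log2(M) = 2 * 46600 * 3.0 = 279600.0

279600.0 bps


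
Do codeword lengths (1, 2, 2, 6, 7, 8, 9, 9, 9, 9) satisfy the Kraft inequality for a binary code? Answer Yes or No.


Kraft sum = sum(2^(-l_i)) = 1.0352, need <= 1. Result: violated (a binary prefix-free code with these lengths cannot exist)

No


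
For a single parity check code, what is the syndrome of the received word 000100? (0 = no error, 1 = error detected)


Syndrome = XOR of all bits = 0 XOR 0 XOR 0 XOR 1 XOR 0 XOR 0 = 1

1


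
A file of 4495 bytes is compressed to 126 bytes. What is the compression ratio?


Ratio = original / compressed = 4495 / 126 = 35.6746

35.6746


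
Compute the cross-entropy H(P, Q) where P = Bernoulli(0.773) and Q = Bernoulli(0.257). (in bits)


H(P,Q) = -p*log2(q) - (1-p)*log2(1-q). -0.773*log2(0.257) = 1.515203; -0.227*log2(0.743) = 0.097284. H(P,Q) = 1.515203 + 0.097284 = 1.6125

1.6125 bits


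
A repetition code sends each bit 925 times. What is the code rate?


Rate = k/n = 1/925

1/925


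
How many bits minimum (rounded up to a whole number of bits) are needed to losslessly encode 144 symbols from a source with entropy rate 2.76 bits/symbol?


Minimum bits >= n * H = 144 * 2.76 = 397.44, rounded up to a whole number of bits = 398

398 bits


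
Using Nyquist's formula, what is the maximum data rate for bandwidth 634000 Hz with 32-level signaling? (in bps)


Rate = 2 * B * log2(M) = 2 * 634000 * 5.0 = 6340000.0

6340000.0 bps


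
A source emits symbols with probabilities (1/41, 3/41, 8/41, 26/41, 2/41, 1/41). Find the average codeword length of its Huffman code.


Huffman construction (repeatedly merge the two least-probable nodes; each merge adds 1 bit to every symbol beneath it): 1/41 + 1/41 = 2/41; 2/41 + 2/41 = 4/41; 3/41 + 4/41 = 7/41; 7/41 + 8/41 = 15/41; 15/41 + 26/41 = 1. Resulting codeword lengths (in the order the probabilities were given): (5, 3, 2, 1, 4, 5). L_avg = sum(p_i * l_i) = 1/41*5 + 3/41*3 + 8/41*2 + 26/41*1 + 2/41*4 + 1/41*5 = 69/41 = 1.6829

1.6829 bits


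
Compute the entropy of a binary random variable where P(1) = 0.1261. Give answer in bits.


H = -p*log2(p) - (1-p)*log2(1-p). -0.1261*log2(0.1261) = 0.376706; -0.8739*log2(0.8739) = 0.169939. H = 0.376706 + 0.169939 = 0.5466

0.5466 bits


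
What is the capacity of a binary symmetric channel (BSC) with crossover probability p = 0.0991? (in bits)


H(p) = -p*log2(p) - (1-p)*log2(1-p) = -0.0991*log2(0.0991) - 0.9009*log2(0.9009) = 0.330496 + 0.135641 = 0.4661. C = 1 - H(p) = 1 - 0.4661 = 0.5339

0.5339 bits


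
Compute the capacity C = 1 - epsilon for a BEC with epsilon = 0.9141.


C = 1 - epsilon = 1 - 0.9141 = 0.0859

0.0859 bits


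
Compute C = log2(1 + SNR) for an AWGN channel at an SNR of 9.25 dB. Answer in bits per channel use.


SNR_linear = 10^(9.25/10) = 8.414; C = log2(1 + SNR_linear) = log2(1 + 8.414) = 3.2348

3.2348 bits/channel use


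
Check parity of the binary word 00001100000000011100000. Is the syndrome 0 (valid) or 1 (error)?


Syndrome = XOR of all bits = 0 XOR 0 XOR 0 XOR 0 XOR 1 XOR 1 XOR 0 XOR 0 XOR 0 XOR 0 XOR 0 XOR 0 XOR 0 XOR 0 XOR 0 XOR 1 XOR 1 XOR 1 XOR 0 XOR 0 XOR 0 XOR 0 XOR 0 = 1

1


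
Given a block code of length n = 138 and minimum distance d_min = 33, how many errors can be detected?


Detection capability = d_min - 1 = 33 - 1 = 32

32 errors


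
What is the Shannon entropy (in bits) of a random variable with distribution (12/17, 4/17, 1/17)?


H = -sum(p_i * log2(p_i)). Terms: -(12/17)*log2(12/17) = 0.354706; -(4/17)*log2(4/17) = 0.491168; -(1/17)*log2(1/17) = 0.240439. H = 0.354706 + 0.491168 + 0.240439 = 1.0863

1.0863 bits


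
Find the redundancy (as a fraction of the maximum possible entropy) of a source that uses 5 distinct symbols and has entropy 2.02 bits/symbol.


H_max = log2(K) = log2(5) = 2.3219 bits/symbol. Redundancy = 1 - H/H_max = 1 - 2.02/2.3219 = 1 - 0.87 = 0.13

0.13


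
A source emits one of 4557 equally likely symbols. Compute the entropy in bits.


H = log2(n) = log2(4557) = 12.1539

12.1539 bits


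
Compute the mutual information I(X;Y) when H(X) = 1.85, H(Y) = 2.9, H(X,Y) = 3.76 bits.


I(X;Y) = H(X) + H(Y) - H(X,Y) = 1.85 + 2.9 - 3.76 = 0.99

0.99 bits


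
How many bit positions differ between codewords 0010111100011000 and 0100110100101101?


Count differing positions: . ^ ^ . . . ^ . . . ^ ^ . ^ . ^ = 7 differences

7


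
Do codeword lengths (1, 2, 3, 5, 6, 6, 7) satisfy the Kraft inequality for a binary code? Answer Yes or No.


Kraft sum = sum(2^(-l_i)) = 0.9453, need <= 1. Result: satisfied (a binary prefix-free code with these lengths exists)

Yes


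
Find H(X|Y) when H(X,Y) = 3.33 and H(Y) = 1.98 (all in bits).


H(X|Y) = H(X,Y) - H(Y) = 3.33 - 1.98 = 1.35

1.35 bits


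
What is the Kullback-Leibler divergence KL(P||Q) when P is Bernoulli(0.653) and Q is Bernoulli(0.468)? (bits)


KL = p*log2(p/q) + (1-p)*log2((1-p)/(1-q)) = 0.653*log2(0.653/0.468) + 0.347*log2(0.347/0.532) = 0.0999

0.0999 bits


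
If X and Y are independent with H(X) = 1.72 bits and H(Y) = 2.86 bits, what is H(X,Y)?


For independent variables, H(X,Y) = H(X) + H(Y) = 1.72 + 2.86 = 4.58

4.58 bits


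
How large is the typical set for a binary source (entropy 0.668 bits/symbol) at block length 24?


log2|A_typical| = nH = 24 * 0.668 = 16.032, so |A_typical| ~ 2^16.032 = 6.701e+04

6.701e+04


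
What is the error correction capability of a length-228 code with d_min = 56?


Correction capability = floor((d-1)/2) = floor((56-1)/2) = 27

27 errors


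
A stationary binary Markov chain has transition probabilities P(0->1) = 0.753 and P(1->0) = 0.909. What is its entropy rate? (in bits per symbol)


Stationary distribution: pi_0 = p10/(p01+p10) = 0.5469, pi_1 = 0.4531. Entropy rate H' = pi_0*H(p01) + pi_1*H(p10) = 0.5469*0.8065 + 0.4531*0.4398 = 0.6404

0.6404 bits/symbol


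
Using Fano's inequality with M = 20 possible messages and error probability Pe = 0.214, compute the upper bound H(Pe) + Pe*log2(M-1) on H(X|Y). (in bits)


H(Pe) = -Pe*log2(Pe) - (1-Pe)*log2(1-Pe) = -0.214*log2(0.214) - 0.786*log2(0.786) = 0.476004 + 0.273055 = 0.7491. Pe*log2(M-1) = 0.214*log2(19) = 0.909056. Bound = H(Pe) + Pe*log2(M-1) = 0.476004 + 0.273055 + 0.909056 = 1.6581

1.6581 bits


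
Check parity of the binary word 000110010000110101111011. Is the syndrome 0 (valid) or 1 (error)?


Syndrome = XOR of all bits = 0 XOR 0 XOR 0 XOR 1 XOR 1 XOR 0 XOR 0 XOR 1 XOR 0 XOR 0 XOR 0 XOR 0 XOR 1 XOR 1 XOR 0 XOR 1 XOR 0 XOR 1 XOR 1 XOR 1 XOR 1 XOR 0 XOR 1 XOR 1 = 0

0


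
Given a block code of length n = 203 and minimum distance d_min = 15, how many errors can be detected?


Detection capability = d_min - 1 = 15 - 1 = 14

14 errors


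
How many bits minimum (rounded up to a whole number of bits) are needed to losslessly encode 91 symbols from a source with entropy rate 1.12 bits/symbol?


Minimum bits >= n * H = 91 * 1.12 = 101.92, rounded up to a whole number of bits = 102

102 bits


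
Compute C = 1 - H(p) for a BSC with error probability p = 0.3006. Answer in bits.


H(p) = -p*log2(p) - (1-p)*log2(1-p) = -0.3006*log2(0.3006) - 0.6994*log2(0.6994) = 0.521265 + 0.360758 = 0.882. C = 1 - H(p) = 1 - 0.882 = 0.118

0.118 bits


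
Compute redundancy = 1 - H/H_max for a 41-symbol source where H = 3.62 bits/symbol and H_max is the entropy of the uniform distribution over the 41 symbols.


H_max = log2(K) = log2(41) = 5.3576 bits/symbol. Redundancy = 1 - H/H_max = 1 - 3.62/5.3576 = 1 - 0.6757 = 0.3243

0.3243


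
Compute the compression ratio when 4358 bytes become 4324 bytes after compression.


Ratio = original / compressed = 4358 / 4324 = 1.0079

1.0079


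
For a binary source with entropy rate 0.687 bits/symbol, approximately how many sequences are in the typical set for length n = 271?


log2|A_typical| = nH = 271 * 0.687 = 186.177, so |A_typical| ~ 2^186.177 = 1.109e+56

1.109e+56


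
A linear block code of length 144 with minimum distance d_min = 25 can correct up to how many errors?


Correction capability = floor((d-1)/2) = floor((25-1)/2) = 12

12 errors


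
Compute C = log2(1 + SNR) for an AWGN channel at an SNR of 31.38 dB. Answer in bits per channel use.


SNR_linear = 10^(31.38/10) = 1374.042; C = log2(1 + SNR_linear) = log2(1 + 1374.042) = 10.4253

10.4253 bits/channel use


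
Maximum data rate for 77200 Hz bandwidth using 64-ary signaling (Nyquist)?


Rate = 2 * B * log2(M) = 2 * 77200 * 6.0 = 926400.0

926400.0 bps


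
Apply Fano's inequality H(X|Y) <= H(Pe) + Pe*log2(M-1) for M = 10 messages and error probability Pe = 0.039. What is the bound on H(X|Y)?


H(Pe) = -Pe*log2(Pe) - (1-Pe)*log2(1-Pe) = -0.039*log2(0.039) - 0.961*log2(0.961) = 0.182535 + 0.055153 = 0.2377. Pe*log2(M-1) = 0.039*log2(9) = 0.123627. Bound = H(Pe) + Pe*log2(M-1) = 0.182535 + 0.055153 + 0.123627 = 0.3613

0.3613 bits


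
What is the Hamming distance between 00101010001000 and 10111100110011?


Count differing positions: ^ . . ^ . ^ ^ . ^ ^ ^ . ^ ^ = 9 differences

9


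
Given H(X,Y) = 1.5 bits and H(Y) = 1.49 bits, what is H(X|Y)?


H(X|Y) = H(X,Y) - H(Y) = 1.5 - 1.49 = 0.01

0.01 bits


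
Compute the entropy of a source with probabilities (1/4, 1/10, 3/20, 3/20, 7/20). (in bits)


H = -sum(p_i * log2(p_i)). Terms: -(1/4)*log2(1/4) = 0.500000; -(1/10)*log2(1/10) = 0.332193; -(3/20)*log2(3/20) = 0.410545; -(3/20)*log2(3/20) = 0.410545; -(7/20)*log2(7/20) = 0.530101. H = 0.500000 + 0.332193 + 0.410545 + 0.410545 + 0.530101 = 2.1834

2.1834 bits


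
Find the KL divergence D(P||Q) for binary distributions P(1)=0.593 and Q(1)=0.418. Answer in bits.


KL = p*log2(p/q) + (1-p)*log2((1-p)/(1-q)) = 0.593*log2(0.593/0.418) + 0.407*log2(0.407/0.582) = 0.0892

0.0892 bits


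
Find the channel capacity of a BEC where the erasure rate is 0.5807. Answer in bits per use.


C = 1 - epsilon = 1 - 0.5807 = 0.4193

0.4193 bits


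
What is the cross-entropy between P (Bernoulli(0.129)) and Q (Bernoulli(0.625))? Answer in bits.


H(P,Q) = -p*log2(q) - (1-p)*log2(1-q). -0.129*log2(0.625) = 0.087471; -0.871*log2(0.375) = 1.232498. H(P,Q) = 0.087471 + 1.232498 = 1.32

1.32 bits


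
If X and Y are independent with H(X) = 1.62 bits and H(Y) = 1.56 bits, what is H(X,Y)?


For independent variables, H(X,Y) = H(X) + H(Y) = 1.62 + 1.56 = 3.18

3.18 bits


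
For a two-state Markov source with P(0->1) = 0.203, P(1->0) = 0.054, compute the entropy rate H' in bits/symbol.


Stationary distribution: pi_0 = p10/(p01+p10) = 0.2101, pi_1 = 0.7899. Entropy rate H' = pi_0*H(p01) + pi_1*H(p10) = 0.2101*0.7279 + 0.7899*0.3032 = 0.3924

0.3924 bits/symbol


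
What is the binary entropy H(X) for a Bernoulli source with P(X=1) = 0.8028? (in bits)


H = -p*log2(p) - (1-p)*log2(1-p). -0.8028*log2(0.8028) = 0.254397; -0.1972*log2(0.1972) = 0.461895. H = 0.254397 + 0.461895 = 0.7163

0.7163 bits


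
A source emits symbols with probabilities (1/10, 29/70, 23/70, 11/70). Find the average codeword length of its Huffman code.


Huffman construction (repeatedly merge the two least-probable nodes; each merge adds 1 bit to every symbol beneath it): 1/10 + 11/70 = 9/35; 9/35 + 23/70 = 41/70; 29/70 + 41/70 = 1. Resulting codeword lengths (in the order the probabilities were given): (3, 1, 2, 3). L_avg = sum(p_i * l_i) = 1/10*3 + 29/70*1 + 23/70*2 + 11/70*3 = 129/70 = 1.8429

1.8429 bits


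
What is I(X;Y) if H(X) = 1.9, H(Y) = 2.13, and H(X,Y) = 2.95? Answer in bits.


I(X;Y) = H(X) + H(Y) - H(X,Y) = 1.9 + 2.13 - 2.95 = 1.08

1.08 bits


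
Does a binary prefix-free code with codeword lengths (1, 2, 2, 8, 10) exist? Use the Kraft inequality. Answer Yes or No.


Kraft sum = sum(2^(-l_i)) = 1.0049, need <= 1. Result: violated (a binary prefix-free code with these lengths cannot exist)

No


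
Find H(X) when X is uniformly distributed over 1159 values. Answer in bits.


H = log2(n) = log2(1159) = 10.1787

10.1787 bits


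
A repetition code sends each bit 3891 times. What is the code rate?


Rate = k/n = 1/3891

1/3891


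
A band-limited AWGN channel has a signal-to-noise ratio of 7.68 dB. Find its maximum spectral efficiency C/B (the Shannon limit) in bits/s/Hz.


SNR_linear = 10^(7.68/10) = 5.8614; C/B = log2(1 + SNR_linear) = log2(1 + 5.8614) = 2.7785

2.7785 bits/s/Hz


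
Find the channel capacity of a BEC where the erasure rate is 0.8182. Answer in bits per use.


C = 1 - epsilon = 1 - 0.8182 = 0.1818

0.1818 bits


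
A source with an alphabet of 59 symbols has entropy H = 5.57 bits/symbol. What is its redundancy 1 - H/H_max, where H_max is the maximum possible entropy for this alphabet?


H_max = log2(K) = log2(59) = 5.8826 bits/symbol. Redundancy = 1 - H/H_max = 1 - 5.57/5.8826 = 1 - 0.9469 = 0.0531

0.0531


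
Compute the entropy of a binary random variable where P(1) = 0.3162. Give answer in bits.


H = -p*log2(p) - (1-p)*log2(1-p). -0.3162*log2(0.3162) = 0.525237; -0.6838*log2(0.6838) = 0.374964. H = 0.525237 + 0.374964 = 0.9002

0.9002 bits


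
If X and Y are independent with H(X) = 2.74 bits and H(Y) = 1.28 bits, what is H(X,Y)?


For independent variables, H(X,Y) = H(X) + H(Y) = 2.74 + 1.28 = 4.02

4.02 bits


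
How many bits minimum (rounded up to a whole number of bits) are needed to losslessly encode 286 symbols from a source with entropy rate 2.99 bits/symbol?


Minimum bits >= n * H = 286 * 2.99 = 855.14, rounded up to a whole number of bits = 856

856 bits


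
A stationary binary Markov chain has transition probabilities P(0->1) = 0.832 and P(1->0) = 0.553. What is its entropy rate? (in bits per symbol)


Stationary distribution: pi_0 = p10/(p01+p10) = 0.3993, pi_1 = 0.6007. Entropy rate H' = pi_0*H(p01) + pi_1*H(p10) = 0.3993*0.6531 + 0.6007*0.9919 = 0.8566

0.8566 bits/symbol


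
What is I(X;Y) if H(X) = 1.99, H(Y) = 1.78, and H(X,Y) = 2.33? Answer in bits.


I(X;Y) = H(X) + H(Y) - H(X,Y) = 1.99 + 1.78 - 2.33 = 1.44

1.44 bits


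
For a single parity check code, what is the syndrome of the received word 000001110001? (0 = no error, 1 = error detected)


Syndrome = XOR of all bits = 0 XOR 0 XOR 0 XOR 0 XOR 0 XOR 1 XOR 1 XOR 1 XOR 0 XOR 0 XOR 0 XOR 1 = 0

0


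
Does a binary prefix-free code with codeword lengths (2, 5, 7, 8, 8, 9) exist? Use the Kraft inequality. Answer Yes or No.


Kraft sum = sum(2^(-l_i)) = 0.2988, need <= 1. Result: satisfied (a binary prefix-free code with these lengths exists)

Yes


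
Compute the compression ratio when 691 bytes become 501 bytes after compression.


Ratio = original / compressed = 691 / 501 = 1.3792

1.3792


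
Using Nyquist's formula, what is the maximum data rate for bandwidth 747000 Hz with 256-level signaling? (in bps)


Rate = 2 * B * log2(M) = 2 * 747000 * 8.0 = 11952000.0

11952000.0 bps


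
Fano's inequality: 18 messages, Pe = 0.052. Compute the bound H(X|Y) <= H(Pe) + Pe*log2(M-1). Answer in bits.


H(Pe) = -Pe*log2(Pe) - (1-Pe)*log2(1-Pe) = -0.052*log2(0.052) - 0.948*log2(0.948) = 0.221798 + 0.073035 = 0.2948. Pe*log2(M-1) = 0.052*log2(17) = 0.212548. Bound = H(Pe) + Pe*log2(M-1) = 0.221798 + 0.073035 + 0.212548 = 0.5074

0.5074 bits


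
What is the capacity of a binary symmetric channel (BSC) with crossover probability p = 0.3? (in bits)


H(p) = -p*log2(p) - (1-p)*log2(1-p) = -0.3*log2(0.3) - 0.7*log2(0.7) = 0.521090 + 0.360201 = 0.8813. C = 1 - H(p) = 1 - 0.8813 = 0.1187

0.1187 bits


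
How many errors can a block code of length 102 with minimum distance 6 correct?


Correction capability = floor((d-1)/2) = floor((6-1)/2) = 2

2 errors


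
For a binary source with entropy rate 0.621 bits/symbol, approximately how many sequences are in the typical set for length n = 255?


log2|A_typical| = nH = 255 * 0.621 = 158.355, so |A_typical| ~ 2^158.355 = 4.673e+47

4.673e+47


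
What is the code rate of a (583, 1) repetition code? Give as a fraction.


Rate = k/n = 1/583

1/583


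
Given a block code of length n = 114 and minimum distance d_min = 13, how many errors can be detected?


Detection capability = d_min - 1 = 13 - 1 = 12

12 errors


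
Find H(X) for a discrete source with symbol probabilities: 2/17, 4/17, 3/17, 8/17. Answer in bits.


H = -sum(p_i * log2(p_i)). Terms: -(2/17)*log2(2/17) = 0.363231; -(4/17)*log2(4/17) = 0.491168; -(3/17)*log2(3/17) = 0.441618; -(8/17)*log2(8/17) = 0.511747. H = 0.363231 + 0.491168 + 0.441618 + 0.511747 = 1.8078

1.8078 bits


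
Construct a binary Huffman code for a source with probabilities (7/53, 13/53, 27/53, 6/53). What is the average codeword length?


Huffman construction (repeatedly merge the two least-probable nodes; each merge adds 1 bit to every symbol beneath it): 6/53 + 7/53 = 13/53; 13/53 + 13/53 = 26/53; 26/53 + 27/53 = 1. Resulting codeword lengths (in the order the probabilities were given): (3, 2, 1, 3). L_avg = sum(p_i * l_i) = 7/53*3 + 13/53*2 + 27/53*1 + 6/53*3 = 92/53 = 1.7358

1.7358 bits


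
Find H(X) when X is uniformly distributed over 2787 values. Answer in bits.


H = log2(n) = log2(2787) = 11.4445

11.4445 bits


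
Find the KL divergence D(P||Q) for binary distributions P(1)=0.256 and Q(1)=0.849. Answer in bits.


KL = p*log2(p/q) + (1-p)*log2((1-p)/(1-q)) = 0.256*log2(0.256/0.849) + 0.744*log2(0.744/0.151) = 1.269

1.269 bits


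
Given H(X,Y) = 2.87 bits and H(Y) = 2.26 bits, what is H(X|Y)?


H(X|Y) = H(X,Y) - H(Y) = 2.87 - 2.26 = 0.61

0.61 bits


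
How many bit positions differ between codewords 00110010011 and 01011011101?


Count differing positions: . ^ ^ . ^ . . ^ ^ ^ . = 6 differences

6


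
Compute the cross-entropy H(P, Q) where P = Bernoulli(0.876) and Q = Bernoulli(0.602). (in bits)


H(P,Q) = -p*log2(q) - (1-p)*log2(1-q). -0.876*log2(0.602) = 0.641376; -0.124*log2(0.398) = 0.164816. H(P,Q) = 0.641376 + 0.164816 = 0.8062

0.8062 bits


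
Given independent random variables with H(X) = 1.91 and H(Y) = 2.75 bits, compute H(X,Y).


For independent variables, H(X,Y) = H(X) + H(Y) = 1.91 + 2.75 = 4.66

4.66 bits


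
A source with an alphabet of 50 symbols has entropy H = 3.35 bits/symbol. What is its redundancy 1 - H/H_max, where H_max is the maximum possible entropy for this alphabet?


H_max = log2(K) = log2(50) = 5.6439 bits/symbol. Redundancy = 1 - H/H_max = 1 - 3.35/5.6439 = 1 - 0.5936 = 0.4064

0.4064


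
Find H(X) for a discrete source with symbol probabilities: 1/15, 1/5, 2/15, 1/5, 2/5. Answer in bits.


H = -sum(p_i * log2(p_i)). Terms: -(1/15)*log2(1/15) = 0.260459; -(1/5)*log2(1/5) = 0.464386; -(2/15)*log2(2/15) = 0.387585; -(1/5)*log2(1/5) = 0.464386; -(2/5)*log2(2/5) = 0.528771. H = 0.260459 + 0.464386 + 0.387585 + 0.464386 + 0.528771 = 2.1056

2.1056 bits


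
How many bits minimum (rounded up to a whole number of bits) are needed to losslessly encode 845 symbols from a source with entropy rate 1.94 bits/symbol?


Minimum bits >= n * H = 845 * 1.94 = 1639.3, rounded up to a whole number of bits = 1640

1640 bits


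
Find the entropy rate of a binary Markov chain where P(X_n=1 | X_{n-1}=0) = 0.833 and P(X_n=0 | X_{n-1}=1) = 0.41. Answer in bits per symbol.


Stationary distribution: pi_0 = p10/(p01+p10) = 0.3298, pi_1 = 0.6702. Entropy rate H' = pi_0*H(p01) + pi_1*H(p10) = 0.3298*0.6508 + 0.6702*0.9765 = 0.8691

0.8691 bits/symbol


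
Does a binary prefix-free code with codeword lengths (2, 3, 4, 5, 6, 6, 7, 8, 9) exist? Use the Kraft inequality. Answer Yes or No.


Kraft sum = sum(2^(-l_i)) = 0.5137, need <= 1. Result: satisfied (a binary prefix-free code with these lengths exists)

Yes


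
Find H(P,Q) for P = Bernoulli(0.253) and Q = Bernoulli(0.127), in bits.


H(P,Q) = -p*log2(q) - (1-p)*log2(1-q). -0.253*log2(0.127) = 0.753206; -0.747*log2(0.873) = 0.146372. H(P,Q) = 0.753206 + 0.146372 = 0.8996

0.8996 bits


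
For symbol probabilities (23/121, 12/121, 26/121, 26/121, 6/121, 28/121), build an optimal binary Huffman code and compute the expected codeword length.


Huffman construction (repeatedly merge the two least-probable nodes; each merge adds 1 bit to every symbol beneath it): 6/121 + 12/121 = 18/121; 18/121 + 23/121 = 41/121; 26/121 + 26/121 = 52/121; 28/121 + 41/121 = 69/121; 52/121 + 69/121 = 1. Resulting codeword lengths (in the order the probabilities were given): (3, 4, 2, 2, 4, 2). L_avg = sum(p_i * l_i) = 23/121*3 + 12/121*4 + 26/121*2 + 26/121*2 + 6/121*4 + 28/121*2 = 301/121 = 2.4876

2.4876 bits


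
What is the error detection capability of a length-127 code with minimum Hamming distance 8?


Detection capability = d_min - 1 = 8 - 1 = 7

7 errors


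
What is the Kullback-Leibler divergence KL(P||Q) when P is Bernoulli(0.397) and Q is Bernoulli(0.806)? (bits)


KL = p*log2(p/q) + (1-p)*log2((1-p)/(1-q)) = 0.397*log2(0.397/0.806) + 0.603*log2(0.603/0.194) = 0.581

0.581 bits


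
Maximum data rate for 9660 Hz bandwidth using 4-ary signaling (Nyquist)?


Rate = 2 * B * log2(M) = 2 * 9660 * 2.0 = 38640.0

38640.0 bps


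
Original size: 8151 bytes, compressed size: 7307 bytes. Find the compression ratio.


Ratio = original / compressed = 8151 / 7307 = 1.1155

1.1155


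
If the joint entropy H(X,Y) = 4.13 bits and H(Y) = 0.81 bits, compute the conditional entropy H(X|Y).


H(X|Y) = H(X,Y) - H(Y) = 4.13 - 0.81 = 3.32

3.32 bits


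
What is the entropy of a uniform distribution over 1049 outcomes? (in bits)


H = log2(n) = log2(1049) = 10.0348

10.0348 bits


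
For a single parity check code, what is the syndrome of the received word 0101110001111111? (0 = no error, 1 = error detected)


Syndrome = XOR of all bits = 0 XOR 1 XOR 0 XOR 1 XOR 1 XOR 1 XOR 0 XOR 0 XOR 0 XOR 1 XOR 1 XOR 1 XOR 1 XOR 1 XOR 1 XOR 1 = 1

1


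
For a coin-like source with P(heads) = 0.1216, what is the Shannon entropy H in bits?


H = -p*log2(p) - (1-p)*log2(1-p). -0.1216*log2(0.1216) = 0.369638; -0.8784*log2(0.8784) = 0.164305. H = 0.369638 + 0.164305 = 0.5339

0.5339 bits


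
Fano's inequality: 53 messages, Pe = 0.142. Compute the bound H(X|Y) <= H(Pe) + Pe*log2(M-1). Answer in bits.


H(Pe) = -Pe*log2(Pe) - (1-Pe)*log2(1-Pe) = -0.142*log2(0.142) - 0.858*log2(0.858) = 0.399877 + 0.189575 = 0.5895. Pe*log2(M-1) = 0.142*log2(52) = 0.809462. Bound = H(Pe) + Pe*log2(M-1) = 0.399877 + 0.189575 + 0.809462 = 1.3989

1.3989 bits


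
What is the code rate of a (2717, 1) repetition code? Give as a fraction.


Rate = k/n = 1/2717

1/2717


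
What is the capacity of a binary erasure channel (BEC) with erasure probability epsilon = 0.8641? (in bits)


C = 1 - epsilon = 1 - 0.8641 = 0.1359

0.1359 bits


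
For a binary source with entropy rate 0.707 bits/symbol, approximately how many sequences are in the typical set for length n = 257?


log2|A_typical| = nH = 257 * 0.707 = 181.699, so |A_typical| ~ 2^181.699 = 4.976e+54

4.976e+54


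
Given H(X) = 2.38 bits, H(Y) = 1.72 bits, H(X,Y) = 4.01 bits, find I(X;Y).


I(X;Y) = H(X) + H(Y) - H(X,Y) = 2.38 + 1.72 - 4.01 = 0.09

0.09 bits


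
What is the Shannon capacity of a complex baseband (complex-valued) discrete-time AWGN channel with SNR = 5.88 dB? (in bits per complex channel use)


SNR_linear = 10^(5.88/10) = 3.8726; C = log2(1 + SNR_linear) = log2(1 + 3.8726) = 2.2847

2.2847 bits/channel use


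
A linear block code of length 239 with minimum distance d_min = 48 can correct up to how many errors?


Correction capability = floor((d-1)/2) = floor((48-1)/2) = 23

23 errors


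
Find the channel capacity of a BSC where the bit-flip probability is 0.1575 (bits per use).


H(p) = -p*log2(p) - (1-p)*log2(1-p) = -0.1575*log2(0.1575) - 0.8425*log2(0.8425) = 0.419986 + 0.208309 = 0.6283. C = 1 - H(p) = 1 - 0.6283 = 0.3717

0.3717 bits


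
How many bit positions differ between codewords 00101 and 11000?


Count differing positions: ^ ^ ^ . ^ = 4 differences

4


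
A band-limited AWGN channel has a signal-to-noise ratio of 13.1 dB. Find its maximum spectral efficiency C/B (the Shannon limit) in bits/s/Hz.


SNR_linear = 10^(13.1/10) = 20.4174; C/B = log2(1 + SNR_linear) = log2(1 + 20.4174) = 4.4207

4.4207 bits/s/Hz


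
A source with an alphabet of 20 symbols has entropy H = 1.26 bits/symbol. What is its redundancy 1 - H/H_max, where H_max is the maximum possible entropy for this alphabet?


H_max = log2(K) = log2(20) = 4.3219 bits/symbol. Redundancy = 1 - H/H_max = 1 - 1.26/4.3219 = 1 - 0.2915 = 0.7085

0.7085


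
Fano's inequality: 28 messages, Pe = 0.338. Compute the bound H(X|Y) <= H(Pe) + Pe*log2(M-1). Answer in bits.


H(Pe) = -Pe*log2(Pe) - (1-Pe)*log2(1-Pe) = -0.338*log2(0.338) - 0.662*log2(0.662) = 0.528938 + 0.393954 = 0.9229. Pe*log2(M-1) = 0.338*log2(27) = 1.607152. Bound = H(Pe) + Pe*log2(M-1) = 0.528938 + 0.393954 + 1.607152 = 2.53

2.53 bits


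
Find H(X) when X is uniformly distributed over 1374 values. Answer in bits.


H = log2(n) = log2(1374) = 10.4242

10.4242 bits


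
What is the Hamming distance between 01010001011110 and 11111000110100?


Count differing positions: ^ . ^ . ^ . . ^ ^ . ^ . ^ . = 7 differences

7


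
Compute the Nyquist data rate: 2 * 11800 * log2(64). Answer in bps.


Rate = 2 * B * log2(M) = 2 * 11800 * 6.0 = 141600.0

141600.0 bps


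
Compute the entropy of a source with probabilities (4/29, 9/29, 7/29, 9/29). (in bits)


H = -sum(p_i * log2(p_i)). Terms: -(4/29)*log2(4/29) = 0.394204; -(9/29)*log2(9/29) = 0.523879; -(7/29)*log2(7/29) = 0.494979; -(9/29)*log2(9/29) = 0.523879. H = 0.394204 + 0.523879 + 0.494979 + 0.523879 = 1.9369

1.9369 bits


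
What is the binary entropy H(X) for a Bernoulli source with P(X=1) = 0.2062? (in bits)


H = -p*log2(p) - (1-p)*log2(1-p). -0.2062*log2(0.2062) = 0.469700; -0.7938*log2(0.7938) = 0.264456. H = 0.469700 + 0.264456 = 0.7342

0.7342 bits


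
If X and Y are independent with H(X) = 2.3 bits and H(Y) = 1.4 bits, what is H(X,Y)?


For independent variables, H(X,Y) = H(X) + H(Y) = 2.3 + 1.4 = 3.7

3.7 bits


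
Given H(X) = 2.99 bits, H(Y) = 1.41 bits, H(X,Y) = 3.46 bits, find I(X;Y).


I(X;Y) = H(X) + H(Y) - H(X,Y) = 2.99 + 1.41 - 3.46 = 0.94

0.94 bits


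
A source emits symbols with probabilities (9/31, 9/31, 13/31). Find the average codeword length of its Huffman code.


Huffman construction (repeatedly merge the two least-probable nodes; each merge adds 1 bit to every symbol beneath it): 9/31 + 9/31 = 18/31; 13/31 + 18/31 = 1. Resulting codeword lengths (in the order the probabilities were given): (2, 2, 1). L_avg = sum(p_i * l_i) = 9/31*2 + 9/31*2 + 13/31*1 = 49/31 = 1.5806

1.5806 bits


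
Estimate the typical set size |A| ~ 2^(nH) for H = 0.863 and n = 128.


log2|A_typical| = nH = 128 * 0.863 = 110.464, so |A_typical| ~ 2^110.464 = 1.791e+33

1.791e+33


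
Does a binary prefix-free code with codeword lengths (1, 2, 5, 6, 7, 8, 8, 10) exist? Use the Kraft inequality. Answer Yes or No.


Kraft sum = sum(2^(-l_i)) = 0.8135, need <= 1. Result: satisfied (a binary prefix-free code with these lengths exists)

Yes


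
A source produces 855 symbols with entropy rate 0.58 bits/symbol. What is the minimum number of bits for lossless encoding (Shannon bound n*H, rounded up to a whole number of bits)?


Minimum bits >= n * H = 855 * 0.58 = 495.9, rounded up to a whole number of bits = 496

496 bits


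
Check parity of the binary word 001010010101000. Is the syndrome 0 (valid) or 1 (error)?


Syndrome = XOR of all bits = 0 XOR 0 XOR 1 XOR 0 XOR 1 XOR 0 XOR 0 XOR 1 XOR 0 XOR 1 XOR 0 XOR 1 XOR 0 XOR 0 XOR 0 = 1

1


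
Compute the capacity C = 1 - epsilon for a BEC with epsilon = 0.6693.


C = 1 - epsilon = 1 - 0.6693 = 0.3307

0.3307 bits


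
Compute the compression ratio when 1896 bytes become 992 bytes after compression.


Ratio = original / compressed = 1896 / 992 = 1.9113

1.9113


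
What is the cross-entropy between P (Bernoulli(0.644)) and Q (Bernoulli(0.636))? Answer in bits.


H(P,Q) = -p*log2(q) - (1-p)*log2(1-q). -0.644*log2(0.636) = 0.420468; -0.356*log2(0.364) = 0.519044. H(P,Q) = 0.420468 + 0.519044 = 0.9395

0.9395 bits


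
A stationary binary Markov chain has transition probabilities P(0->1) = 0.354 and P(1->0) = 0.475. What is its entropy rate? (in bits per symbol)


Stationary distribution: pi_0 = p10/(p01+p10) = 0.573, pi_1 = 0.427. Entropy rate H' = pi_0*H(p01) + pi_1*H(p10) = 0.573*0.9376 + 0.427*0.9982 = 0.9635

0.9635 bits/symbol


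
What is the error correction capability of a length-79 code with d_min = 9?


Correction capability = floor((d-1)/2) = floor((9-1)/2) = 4

4 errors
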